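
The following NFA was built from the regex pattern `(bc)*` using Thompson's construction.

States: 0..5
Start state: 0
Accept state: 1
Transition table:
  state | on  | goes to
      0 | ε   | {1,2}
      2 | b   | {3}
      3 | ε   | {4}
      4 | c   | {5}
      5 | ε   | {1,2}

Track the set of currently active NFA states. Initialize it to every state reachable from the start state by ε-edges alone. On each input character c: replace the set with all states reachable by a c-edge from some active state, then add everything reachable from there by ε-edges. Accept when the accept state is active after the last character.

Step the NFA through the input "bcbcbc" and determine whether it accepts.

Answer: ACCEPT

Derivation:
S₀ = ε-closure({0}) = {0,1,2}
'b' @ 1: {3,4}
'c' @ 2: {1,2,5}  ✓accept
'b' @ 3: {3,4}
'c' @ 4: {1,2,5}  ✓accept
'b' @ 5: {3,4}
'c' @ 6: {1,2,5}  ✓accept
final: {1,2,5}; accept 1 in set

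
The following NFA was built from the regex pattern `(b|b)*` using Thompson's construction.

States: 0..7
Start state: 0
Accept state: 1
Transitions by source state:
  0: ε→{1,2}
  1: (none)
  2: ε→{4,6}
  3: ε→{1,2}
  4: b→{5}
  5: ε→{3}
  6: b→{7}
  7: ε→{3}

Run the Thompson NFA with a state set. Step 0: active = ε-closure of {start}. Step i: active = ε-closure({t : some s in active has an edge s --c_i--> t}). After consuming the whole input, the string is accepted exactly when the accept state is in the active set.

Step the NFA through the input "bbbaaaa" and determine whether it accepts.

S₀ = ε-closure({0}) = {0,1,2,4,6}
'b' @ 1: {1,2,3,4,5,6,7}  (accept∈set)
'b' @ 2: {1,2,3,4,5,6,7}  (accept∈set)
'b' @ 3: {1,2,3,4,5,6,7}  (accept∈set)
'a' @ 4: {}  — dead — no transitions
rest 'aaa' ignored (set empty)
end set {} — state 1 not in

Answer: REJECT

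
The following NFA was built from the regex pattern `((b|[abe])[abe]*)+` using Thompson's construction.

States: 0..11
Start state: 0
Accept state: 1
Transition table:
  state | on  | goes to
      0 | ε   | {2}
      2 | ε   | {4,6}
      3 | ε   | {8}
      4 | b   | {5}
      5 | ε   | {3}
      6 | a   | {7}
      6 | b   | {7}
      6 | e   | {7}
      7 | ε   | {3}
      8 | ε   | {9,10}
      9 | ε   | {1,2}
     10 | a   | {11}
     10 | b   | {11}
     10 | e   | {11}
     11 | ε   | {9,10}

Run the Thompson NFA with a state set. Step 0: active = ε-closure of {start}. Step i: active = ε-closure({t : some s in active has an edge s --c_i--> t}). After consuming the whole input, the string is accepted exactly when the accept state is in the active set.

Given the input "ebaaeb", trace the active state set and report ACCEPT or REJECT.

start: ε-closure({0}) = {0,2,4,6}
'e' @ 1: {1,2,3,4,6,7,8,9,10}  (accept∈set)
'b' @ 2: {1,2,3,4,5,6,7,8,9,10,11}  (accept∈set)
'a' @ 3: {1,2,3,4,6,7,8,9,10,11}  (accept∈set)
'a' @ 4: {1,2,3,4,6,7,8,9,10,11}  (accept∈set)
'e' @ 5: {1,2,3,4,6,7,8,9,10,11}  (accept∈set)
'b' @ 6: {1,2,3,4,5,6,7,8,9,10,11}  (accept∈set)
end set {1,2,3,4,5,6,7,8,9,10,11} — state 1 in

Answer: ACCEPT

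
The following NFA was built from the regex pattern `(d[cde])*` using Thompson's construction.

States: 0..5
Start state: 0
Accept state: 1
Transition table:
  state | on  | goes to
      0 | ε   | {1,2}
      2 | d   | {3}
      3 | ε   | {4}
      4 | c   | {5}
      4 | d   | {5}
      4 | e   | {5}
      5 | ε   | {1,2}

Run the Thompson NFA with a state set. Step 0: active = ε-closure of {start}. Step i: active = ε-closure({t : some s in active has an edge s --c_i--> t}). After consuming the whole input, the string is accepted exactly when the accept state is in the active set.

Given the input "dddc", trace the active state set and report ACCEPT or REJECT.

start: ε-closure({0}) = {0,1,2}
'd' @ 1: {3,4}
'd' @ 2: {1,2,5}  (accept∈set)
'd' @ 3: {3,4}
'c' @ 4: {1,2,5}  (accept∈set)
end set {1,2,5} — state 1 in

Answer: ACCEPT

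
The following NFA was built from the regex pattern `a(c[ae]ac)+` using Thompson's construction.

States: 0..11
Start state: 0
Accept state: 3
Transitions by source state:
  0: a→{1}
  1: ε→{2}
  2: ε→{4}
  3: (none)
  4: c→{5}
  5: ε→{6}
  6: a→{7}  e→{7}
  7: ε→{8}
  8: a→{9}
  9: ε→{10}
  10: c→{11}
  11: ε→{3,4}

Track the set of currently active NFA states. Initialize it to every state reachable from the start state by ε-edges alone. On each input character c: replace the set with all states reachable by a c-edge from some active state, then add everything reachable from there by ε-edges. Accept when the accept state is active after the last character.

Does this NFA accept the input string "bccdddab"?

Answer: REJECT

Steps:
S₀ = ε-closure({0}) = {0}
'b' @ 1: {}  — no active states
rest 'ccdddab' ignored (set empty)
after full input: {}  (accept=3 not in)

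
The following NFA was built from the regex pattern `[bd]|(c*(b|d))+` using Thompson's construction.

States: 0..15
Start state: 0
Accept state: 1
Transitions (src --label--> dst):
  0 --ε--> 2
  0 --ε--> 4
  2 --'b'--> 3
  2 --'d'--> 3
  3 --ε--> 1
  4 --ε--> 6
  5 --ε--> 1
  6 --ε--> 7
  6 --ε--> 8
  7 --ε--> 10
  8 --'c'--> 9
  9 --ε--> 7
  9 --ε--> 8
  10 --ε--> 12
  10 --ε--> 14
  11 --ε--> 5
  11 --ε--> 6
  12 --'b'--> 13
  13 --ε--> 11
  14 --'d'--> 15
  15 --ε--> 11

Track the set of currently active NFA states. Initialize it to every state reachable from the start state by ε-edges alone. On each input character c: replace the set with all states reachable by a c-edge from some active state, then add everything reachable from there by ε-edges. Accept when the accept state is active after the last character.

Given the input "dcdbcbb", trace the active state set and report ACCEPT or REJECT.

initial (ε-close {0}): {0,2,4,6,7,8,10,12,14}
'd' @ 1: {1,3,5,6,7,8,10,11,12,14,15}  (accept∈set)
'c' @ 2: {7,8,9,10,12,14}
'd' @ 3: {1,5,6,7,8,10,11,12,14,15}  (accept∈set)
'b' @ 4: {1,5,6,7,8,10,11,12,13,14}  (accept∈set)
'c' @ 5: {7,8,9,10,12,14}
'b' @ 6: {1,5,6,7,8,10,11,12,13,14}  (accept∈set)
'b' @ 7: {1,5,6,7,8,10,11,12,13,14}  (accept∈set)
final: {1,5,6,7,8,10,11,12,13,14}; accept 1 in set

Answer: ACCEPT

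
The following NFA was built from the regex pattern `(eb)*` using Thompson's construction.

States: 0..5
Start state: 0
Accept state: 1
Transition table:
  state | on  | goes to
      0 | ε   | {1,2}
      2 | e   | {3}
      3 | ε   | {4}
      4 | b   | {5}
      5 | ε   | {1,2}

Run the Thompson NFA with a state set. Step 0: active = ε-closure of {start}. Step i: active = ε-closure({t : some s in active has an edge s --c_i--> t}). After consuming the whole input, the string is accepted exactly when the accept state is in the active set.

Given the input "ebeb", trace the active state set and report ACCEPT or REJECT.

S₀ = ε-closure({0}) = {0,1,2}
'e' @ 1: {3,4}
'b' @ 2: {1,2,5}  [accepting]
'e' @ 3: {3,4}
'b' @ 4: {1,2,5}  [accepting]
after full input: {1,2,5}  (accept=1 in)

Answer: ACCEPT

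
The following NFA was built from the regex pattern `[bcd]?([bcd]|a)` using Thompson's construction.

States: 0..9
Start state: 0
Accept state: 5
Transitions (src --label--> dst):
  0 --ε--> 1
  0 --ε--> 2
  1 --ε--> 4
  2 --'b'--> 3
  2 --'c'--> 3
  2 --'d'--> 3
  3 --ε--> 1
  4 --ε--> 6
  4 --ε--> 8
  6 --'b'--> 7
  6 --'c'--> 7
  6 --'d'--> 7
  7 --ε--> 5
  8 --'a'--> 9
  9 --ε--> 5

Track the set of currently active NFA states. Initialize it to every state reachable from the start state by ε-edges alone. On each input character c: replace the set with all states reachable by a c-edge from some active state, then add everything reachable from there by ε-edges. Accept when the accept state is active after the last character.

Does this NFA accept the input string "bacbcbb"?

start: ε-closure({0}) = {0,1,2,4,6,8}
'b' @ 1: {1,3,4,5,6,7,8}  ✓accept
'a' @ 2: {5,9}  ✓accept
'c' @ 3: {}  — no active states
rest 'bcbb' ignored (set empty)
final: {}; accept 5 not in set

Answer: REJECT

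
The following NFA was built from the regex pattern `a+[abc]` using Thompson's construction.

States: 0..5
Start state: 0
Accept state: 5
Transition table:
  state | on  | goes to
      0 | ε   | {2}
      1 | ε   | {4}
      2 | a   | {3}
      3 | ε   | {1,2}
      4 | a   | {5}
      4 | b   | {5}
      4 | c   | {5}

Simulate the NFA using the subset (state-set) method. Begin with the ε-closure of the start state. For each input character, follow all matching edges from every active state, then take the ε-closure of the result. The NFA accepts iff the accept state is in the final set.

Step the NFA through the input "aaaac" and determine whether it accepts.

initial (ε-close {0}): {0,2}
'a' @ 1: {1,2,3,4}
'a' @ 2: {1,2,3,4,5}  ✓accept
'a' @ 3: {1,2,3,4,5}  ✓accept
'a' @ 4: {1,2,3,4,5}  ✓accept
'c' @ 5: {5}  ✓accept
after full input: {5}  (accept=5 in)

Answer: ACCEPT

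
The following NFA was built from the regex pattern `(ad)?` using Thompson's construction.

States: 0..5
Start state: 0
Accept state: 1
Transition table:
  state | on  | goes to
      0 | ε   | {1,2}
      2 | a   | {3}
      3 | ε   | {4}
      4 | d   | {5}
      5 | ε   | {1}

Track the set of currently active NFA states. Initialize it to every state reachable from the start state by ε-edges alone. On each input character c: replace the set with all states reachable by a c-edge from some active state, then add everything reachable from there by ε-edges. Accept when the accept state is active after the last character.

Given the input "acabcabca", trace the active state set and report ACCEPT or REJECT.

initial (ε-close {0}): {0,1,2}
'a' @ 1: {3,4}
'c' @ 2: {}  — dead — no transitions
rest 'abcabca' ignored (set empty)
end set {} — state 1 not in

Answer: REJECT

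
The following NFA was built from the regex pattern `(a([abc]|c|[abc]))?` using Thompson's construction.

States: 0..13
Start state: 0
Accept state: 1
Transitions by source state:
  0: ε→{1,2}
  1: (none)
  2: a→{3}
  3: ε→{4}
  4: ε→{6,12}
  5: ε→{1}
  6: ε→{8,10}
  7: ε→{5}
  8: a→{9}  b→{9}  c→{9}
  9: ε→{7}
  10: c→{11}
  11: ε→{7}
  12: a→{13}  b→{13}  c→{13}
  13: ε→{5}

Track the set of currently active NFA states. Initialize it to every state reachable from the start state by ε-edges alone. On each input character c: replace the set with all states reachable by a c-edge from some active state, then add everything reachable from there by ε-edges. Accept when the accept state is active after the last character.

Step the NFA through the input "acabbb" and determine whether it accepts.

start: ε-closure({0}) = {0,1,2}
'a' @ 1: {3,4,6,8,10,12}
'c' @ 2: {1,5,7,9,11,13}  ✓accept
'a' @ 3: {}  — state set empty
rest 'bbb' ignored (set empty)
end set {} — state 1 not in

Answer: REJECT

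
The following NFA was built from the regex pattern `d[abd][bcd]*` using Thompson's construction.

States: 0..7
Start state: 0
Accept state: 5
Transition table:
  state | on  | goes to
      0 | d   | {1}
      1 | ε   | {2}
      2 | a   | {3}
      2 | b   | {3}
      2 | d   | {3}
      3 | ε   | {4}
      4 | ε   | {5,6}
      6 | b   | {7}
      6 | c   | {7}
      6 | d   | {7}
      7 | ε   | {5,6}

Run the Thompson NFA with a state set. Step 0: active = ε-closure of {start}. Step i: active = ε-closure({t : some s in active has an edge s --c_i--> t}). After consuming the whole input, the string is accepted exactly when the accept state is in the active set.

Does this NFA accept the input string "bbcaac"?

Answer: REJECT

Trace:
initial (ε-close {0}): {0}
'b' @ 1: {}  — no active states
rest 'bcaac' ignored (set empty)
final: {}; accept 5 not in set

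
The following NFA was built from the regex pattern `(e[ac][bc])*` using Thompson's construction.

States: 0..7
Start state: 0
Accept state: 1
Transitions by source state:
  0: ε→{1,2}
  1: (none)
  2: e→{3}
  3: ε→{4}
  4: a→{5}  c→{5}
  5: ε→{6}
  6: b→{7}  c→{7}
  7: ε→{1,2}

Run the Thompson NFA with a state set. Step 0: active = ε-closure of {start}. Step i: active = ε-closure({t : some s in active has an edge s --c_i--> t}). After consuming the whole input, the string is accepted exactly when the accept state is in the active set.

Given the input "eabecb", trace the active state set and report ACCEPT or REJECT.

initial (ε-close {0}): {0,1,2}
'e' @ 1: {3,4}
'a' @ 2: {5,6}
'b' @ 3: {1,2,7}  (accept∈set)
'e' @ 4: {3,4}
'c' @ 5: {5,6}
'b' @ 6: {1,2,7}  (accept∈set)
end set {1,2,7} — state 1 in

Answer: ACCEPT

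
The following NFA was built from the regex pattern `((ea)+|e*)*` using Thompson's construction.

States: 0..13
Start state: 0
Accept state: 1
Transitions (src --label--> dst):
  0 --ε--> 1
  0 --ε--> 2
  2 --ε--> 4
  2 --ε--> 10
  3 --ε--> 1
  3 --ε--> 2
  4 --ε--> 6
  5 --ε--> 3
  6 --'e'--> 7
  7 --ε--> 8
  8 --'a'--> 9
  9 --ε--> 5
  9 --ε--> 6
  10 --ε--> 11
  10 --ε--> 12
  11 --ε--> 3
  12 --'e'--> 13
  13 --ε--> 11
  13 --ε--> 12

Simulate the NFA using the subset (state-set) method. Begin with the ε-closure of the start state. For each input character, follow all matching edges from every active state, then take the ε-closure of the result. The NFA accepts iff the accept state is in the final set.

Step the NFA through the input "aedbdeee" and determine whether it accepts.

start: ε-closure({0}) = {0,1,2,3,4,6,10,11,12}
'a' @ 1: {}  — state set empty
rest 'edbdeee' ignored (set empty)
end set {} — state 1 not in

Answer: REJECT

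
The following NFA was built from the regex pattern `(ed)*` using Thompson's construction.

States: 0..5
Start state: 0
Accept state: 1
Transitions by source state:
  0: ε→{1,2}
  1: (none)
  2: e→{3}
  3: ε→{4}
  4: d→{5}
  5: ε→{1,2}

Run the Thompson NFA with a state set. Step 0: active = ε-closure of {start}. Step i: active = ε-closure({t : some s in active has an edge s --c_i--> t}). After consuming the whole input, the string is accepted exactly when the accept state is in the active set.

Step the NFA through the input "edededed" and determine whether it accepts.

Answer: ACCEPT

Derivation:
S₀ = ε-closure({0}) = {0,1,2}
'e' @ 1: {3,4}
'd' @ 2: {1,2,5}  ✓accept
'e' @ 3: {3,4}
'd' @ 4: {1,2,5}  ✓accept
'e' @ 5: {3,4}
'd' @ 6: {1,2,5}  ✓accept
'e' @ 7: {3,4}
'd' @ 8: {1,2,5}  ✓accept
final: {1,2,5}; accept 1 in set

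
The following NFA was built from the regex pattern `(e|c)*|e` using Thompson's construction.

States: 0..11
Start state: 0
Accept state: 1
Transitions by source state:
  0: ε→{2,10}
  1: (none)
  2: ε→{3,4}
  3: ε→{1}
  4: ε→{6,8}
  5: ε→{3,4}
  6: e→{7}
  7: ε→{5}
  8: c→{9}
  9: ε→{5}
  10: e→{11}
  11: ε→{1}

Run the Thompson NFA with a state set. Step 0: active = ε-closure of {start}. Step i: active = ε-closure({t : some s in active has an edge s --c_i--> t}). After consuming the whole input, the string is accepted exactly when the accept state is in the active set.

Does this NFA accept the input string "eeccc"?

initial (ε-close {0}): {0,1,2,3,4,6,8,10}
'e' @ 1: {1,3,4,5,6,7,8,11}  ✓accept
'e' @ 2: {1,3,4,5,6,7,8}  ✓accept
'c' @ 3: {1,3,4,5,6,8,9}  ✓accept
'c' @ 4: {1,3,4,5,6,8,9}  ✓accept
'c' @ 5: {1,3,4,5,6,8,9}  ✓accept
end set {1,3,4,5,6,8,9} — state 1 in

Answer: ACCEPT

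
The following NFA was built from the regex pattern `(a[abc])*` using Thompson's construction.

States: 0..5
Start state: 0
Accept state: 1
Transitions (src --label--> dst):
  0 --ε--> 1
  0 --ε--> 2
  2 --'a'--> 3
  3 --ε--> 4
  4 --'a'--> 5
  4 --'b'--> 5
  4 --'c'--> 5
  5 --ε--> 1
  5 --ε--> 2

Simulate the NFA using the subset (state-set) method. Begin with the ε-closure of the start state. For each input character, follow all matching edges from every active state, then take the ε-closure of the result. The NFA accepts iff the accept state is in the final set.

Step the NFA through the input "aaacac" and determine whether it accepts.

start: ε-closure({0}) = {0,1,2}
'a' @ 1: {3,4}
'a' @ 2: {1,2,5}  ✓accept
'a' @ 3: {3,4}
'c' @ 4: {1,2,5}  ✓accept
'a' @ 5: {3,4}
'c' @ 6: {1,2,5}  ✓accept
after full input: {1,2,5}  (accept=1 in)

Answer: ACCEPT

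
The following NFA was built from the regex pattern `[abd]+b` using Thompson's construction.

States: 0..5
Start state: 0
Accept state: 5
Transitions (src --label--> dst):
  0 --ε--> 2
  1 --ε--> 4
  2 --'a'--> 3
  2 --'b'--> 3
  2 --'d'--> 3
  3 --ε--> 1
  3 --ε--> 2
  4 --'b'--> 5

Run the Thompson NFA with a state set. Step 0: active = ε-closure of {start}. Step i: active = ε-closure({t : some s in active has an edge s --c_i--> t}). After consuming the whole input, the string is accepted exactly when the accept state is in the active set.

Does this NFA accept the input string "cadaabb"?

Answer: REJECT

Steps:
S₀ = ε-closure({0}) = {0,2}
'c' @ 1: {}  — state set empty
rest 'adaabb' ignored (set empty)
after full input: {}  (accept=5 not in)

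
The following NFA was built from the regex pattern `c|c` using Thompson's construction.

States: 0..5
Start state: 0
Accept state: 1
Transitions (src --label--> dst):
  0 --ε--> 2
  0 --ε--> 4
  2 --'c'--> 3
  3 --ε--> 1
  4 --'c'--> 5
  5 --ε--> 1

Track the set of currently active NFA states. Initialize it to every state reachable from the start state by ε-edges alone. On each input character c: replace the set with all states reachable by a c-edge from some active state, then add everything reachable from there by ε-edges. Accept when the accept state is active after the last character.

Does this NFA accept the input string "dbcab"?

initial (ε-close {0}): {0,2,4}
'd' @ 1: {}  — no active states
rest 'bcab' ignored (set empty)
end set {} — state 1 not in

Answer: REJECT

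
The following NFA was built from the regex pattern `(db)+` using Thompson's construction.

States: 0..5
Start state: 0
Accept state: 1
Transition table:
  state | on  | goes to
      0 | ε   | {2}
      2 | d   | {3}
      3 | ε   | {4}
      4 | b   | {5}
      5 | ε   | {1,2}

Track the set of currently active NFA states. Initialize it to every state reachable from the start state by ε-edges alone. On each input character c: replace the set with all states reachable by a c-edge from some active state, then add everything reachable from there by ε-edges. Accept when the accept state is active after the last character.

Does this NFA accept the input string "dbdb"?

start: ε-closure({0}) = {0,2}
'd' @ 1: {3,4}
'b' @ 2: {1,2,5}  (accept∈set)
'd' @ 3: {3,4}
'b' @ 4: {1,2,5}  (accept∈set)
after full input: {1,2,5}  (accept=1 in)

Answer: ACCEPT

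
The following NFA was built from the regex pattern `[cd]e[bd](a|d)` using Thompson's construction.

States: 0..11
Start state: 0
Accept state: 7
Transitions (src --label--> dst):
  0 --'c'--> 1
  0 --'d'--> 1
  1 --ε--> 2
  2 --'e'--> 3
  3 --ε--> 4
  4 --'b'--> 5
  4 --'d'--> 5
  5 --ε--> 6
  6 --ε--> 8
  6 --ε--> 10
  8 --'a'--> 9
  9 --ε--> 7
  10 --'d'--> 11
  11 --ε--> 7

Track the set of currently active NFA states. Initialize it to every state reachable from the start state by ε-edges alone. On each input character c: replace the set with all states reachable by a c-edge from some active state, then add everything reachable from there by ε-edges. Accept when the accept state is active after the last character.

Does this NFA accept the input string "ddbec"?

Answer: REJECT

Trace:
start: ε-closure({0}) = {0}
'd' @ 1: {1,2}
'd' @ 2: {}  — dead — no transitions
rest 'bec' ignored (set empty)
after full input: {}  (accept=7 not in)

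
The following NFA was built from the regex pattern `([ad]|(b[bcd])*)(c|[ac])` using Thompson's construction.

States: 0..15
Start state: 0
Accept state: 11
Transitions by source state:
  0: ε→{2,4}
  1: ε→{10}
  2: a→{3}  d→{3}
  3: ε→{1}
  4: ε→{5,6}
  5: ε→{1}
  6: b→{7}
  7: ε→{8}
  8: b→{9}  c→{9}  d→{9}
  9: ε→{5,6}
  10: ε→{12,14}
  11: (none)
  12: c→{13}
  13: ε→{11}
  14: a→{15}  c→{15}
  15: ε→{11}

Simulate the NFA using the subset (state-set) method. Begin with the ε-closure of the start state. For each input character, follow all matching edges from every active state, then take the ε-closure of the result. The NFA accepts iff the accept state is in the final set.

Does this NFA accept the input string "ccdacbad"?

Answer: REJECT

Steps:
S₀ = ε-closure({0}) = {0,1,2,4,5,6,10,12,14}
'c' @ 1: {11,13,15}  [accepting]
'c' @ 2: {}  — dead — no transitions
rest 'dacbad' ignored (set empty)
final: {}; accept 11 not in set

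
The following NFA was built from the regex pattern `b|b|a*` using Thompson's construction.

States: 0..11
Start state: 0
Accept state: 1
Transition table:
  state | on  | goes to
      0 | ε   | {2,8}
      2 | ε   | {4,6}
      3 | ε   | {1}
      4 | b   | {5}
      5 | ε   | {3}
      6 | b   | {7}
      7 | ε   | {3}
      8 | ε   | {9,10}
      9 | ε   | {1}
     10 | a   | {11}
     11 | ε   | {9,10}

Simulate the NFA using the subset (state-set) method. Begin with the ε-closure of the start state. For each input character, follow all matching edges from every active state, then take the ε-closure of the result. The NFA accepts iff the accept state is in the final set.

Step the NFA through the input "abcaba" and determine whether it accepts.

Answer: REJECT

Steps:
initial (ε-close {0}): {0,1,2,4,6,8,9,10}
'a' @ 1: {1,9,10,11}  [accepting]
'b' @ 2: {}  — dead — no transitions
rest 'caba' ignored (set empty)
end set {} — state 1 not in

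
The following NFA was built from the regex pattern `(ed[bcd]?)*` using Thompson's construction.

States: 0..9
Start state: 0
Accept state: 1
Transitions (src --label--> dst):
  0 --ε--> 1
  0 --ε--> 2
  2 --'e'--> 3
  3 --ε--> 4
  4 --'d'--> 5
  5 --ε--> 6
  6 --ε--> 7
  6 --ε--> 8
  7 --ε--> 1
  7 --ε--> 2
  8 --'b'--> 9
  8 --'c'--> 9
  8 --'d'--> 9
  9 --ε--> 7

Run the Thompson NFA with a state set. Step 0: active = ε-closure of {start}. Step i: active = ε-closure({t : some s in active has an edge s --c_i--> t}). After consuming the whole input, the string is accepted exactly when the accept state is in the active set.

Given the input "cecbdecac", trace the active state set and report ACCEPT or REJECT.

initial (ε-close {0}): {0,1,2}
'c' @ 1: {}  — state set empty
rest 'ecbdecac' ignored (set empty)
after full input: {}  (accept=1 not in)

Answer: REJECT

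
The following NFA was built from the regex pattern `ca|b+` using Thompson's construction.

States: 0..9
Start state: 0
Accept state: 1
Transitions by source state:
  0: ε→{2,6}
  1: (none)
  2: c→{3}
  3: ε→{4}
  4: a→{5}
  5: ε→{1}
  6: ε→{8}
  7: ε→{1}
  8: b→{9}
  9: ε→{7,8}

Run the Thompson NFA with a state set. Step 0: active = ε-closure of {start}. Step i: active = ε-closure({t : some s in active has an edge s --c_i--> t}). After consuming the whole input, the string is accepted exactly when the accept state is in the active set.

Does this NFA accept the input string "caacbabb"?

Answer: REJECT

Derivation:
S₀ = ε-closure({0}) = {0,2,6,8}
'c' @ 1: {3,4}
'a' @ 2: {1,5}  (accept∈set)
'a' @ 3: {}  — state set empty
rest 'cbabb' ignored (set empty)
final: {}; accept 1 not in set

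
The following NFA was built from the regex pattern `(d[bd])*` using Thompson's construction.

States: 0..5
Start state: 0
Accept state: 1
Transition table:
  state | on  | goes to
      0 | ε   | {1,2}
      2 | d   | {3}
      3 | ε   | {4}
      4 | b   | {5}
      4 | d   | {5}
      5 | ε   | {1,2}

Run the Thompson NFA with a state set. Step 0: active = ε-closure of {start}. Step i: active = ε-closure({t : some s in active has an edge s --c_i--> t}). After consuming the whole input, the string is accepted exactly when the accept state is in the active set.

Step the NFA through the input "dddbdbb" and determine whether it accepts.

Answer: REJECT

Trace:
start: ε-closure({0}) = {0,1,2}
'd' @ 1: {3,4}
'd' @ 2: {1,2,5}  (accept∈set)
'd' @ 3: {3,4}
'b' @ 4: {1,2,5}  (accept∈set)
'd' @ 5: {3,4}
'b' @ 6: {1,2,5}  (accept∈set)
'b' @ 7: {}  — dead — no transitions
end set {} — state 1 not in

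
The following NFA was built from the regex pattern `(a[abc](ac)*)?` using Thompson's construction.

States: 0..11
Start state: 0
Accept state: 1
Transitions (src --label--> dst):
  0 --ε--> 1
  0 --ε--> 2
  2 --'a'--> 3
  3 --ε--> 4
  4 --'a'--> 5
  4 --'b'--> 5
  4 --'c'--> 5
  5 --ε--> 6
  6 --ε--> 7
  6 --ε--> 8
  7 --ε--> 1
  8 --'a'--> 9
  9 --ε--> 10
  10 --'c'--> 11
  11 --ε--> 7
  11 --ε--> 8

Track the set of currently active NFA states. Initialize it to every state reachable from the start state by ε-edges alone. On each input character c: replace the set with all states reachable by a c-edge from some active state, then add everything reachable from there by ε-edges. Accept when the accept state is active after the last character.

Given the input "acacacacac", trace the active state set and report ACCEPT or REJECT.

Answer: ACCEPT

Trace:
S₀ = ε-closure({0}) = {0,1,2}
'a' @ 1: {3,4}
'c' @ 2: {1,5,6,7,8}  ✓accept
'a' @ 3: {9,10}
'c' @ 4: {1,7,8,11}  ✓accept
'a' @ 5: {9,10}
'c' @ 6: {1,7,8,11}  ✓accept
'a' @ 7: {9,10}
'c' @ 8: {1,7,8,11}  ✓accept
'a' @ 9: {9,10}
'c' @ 10: {1,7,8,11}  ✓accept
end set {1,7,8,11} — state 1 in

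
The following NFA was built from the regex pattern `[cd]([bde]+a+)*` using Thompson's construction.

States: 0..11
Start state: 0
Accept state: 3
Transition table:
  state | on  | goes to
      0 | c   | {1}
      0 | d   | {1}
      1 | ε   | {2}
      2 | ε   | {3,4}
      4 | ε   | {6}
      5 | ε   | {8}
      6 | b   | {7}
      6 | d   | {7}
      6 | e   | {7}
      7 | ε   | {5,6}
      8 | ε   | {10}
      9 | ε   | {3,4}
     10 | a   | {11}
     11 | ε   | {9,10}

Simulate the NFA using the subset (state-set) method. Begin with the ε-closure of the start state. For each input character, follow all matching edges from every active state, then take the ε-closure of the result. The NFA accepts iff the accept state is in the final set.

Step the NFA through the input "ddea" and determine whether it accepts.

start: ε-closure({0}) = {0}
'd' @ 1: {1,2,3,4,6}  ✓accept
'd' @ 2: {5,6,7,8,10}
'e' @ 3: {5,6,7,8,10}
'a' @ 4: {3,4,6,9,10,11}  ✓accept
after full input: {3,4,6,9,10,11}  (accept=3 in)

Answer: ACCEPT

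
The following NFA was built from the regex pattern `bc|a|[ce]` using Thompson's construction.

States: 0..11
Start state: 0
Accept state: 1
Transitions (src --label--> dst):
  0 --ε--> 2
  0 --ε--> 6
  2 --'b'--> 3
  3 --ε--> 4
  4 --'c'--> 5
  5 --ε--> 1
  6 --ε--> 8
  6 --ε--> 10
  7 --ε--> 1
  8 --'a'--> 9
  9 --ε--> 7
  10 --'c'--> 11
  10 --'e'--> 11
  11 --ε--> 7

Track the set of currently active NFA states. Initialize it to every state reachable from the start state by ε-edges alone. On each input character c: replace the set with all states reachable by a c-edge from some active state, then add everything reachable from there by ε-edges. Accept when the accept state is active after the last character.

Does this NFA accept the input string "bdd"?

S₀ = ε-closure({0}) = {0,2,6,8,10}
'b' @ 1: {3,4}
'd' @ 2: {}  — state set empty
rest 'd' ignored (set empty)
end set {} — state 1 not in

Answer: REJECT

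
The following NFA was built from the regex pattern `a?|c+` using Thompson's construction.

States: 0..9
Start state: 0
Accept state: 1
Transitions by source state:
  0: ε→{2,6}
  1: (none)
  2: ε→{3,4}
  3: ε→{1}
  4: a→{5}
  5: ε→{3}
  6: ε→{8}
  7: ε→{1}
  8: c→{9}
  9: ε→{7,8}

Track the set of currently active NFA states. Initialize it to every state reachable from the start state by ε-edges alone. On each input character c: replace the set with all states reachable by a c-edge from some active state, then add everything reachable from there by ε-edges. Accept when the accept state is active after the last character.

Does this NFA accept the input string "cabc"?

S₀ = ε-closure({0}) = {0,1,2,3,4,6,8}
'c' @ 1: {1,7,8,9}  (accept∈set)
'a' @ 2: {}  — state set empty
rest 'bc' ignored (set empty)
end set {} — state 1 not in

Answer: REJECT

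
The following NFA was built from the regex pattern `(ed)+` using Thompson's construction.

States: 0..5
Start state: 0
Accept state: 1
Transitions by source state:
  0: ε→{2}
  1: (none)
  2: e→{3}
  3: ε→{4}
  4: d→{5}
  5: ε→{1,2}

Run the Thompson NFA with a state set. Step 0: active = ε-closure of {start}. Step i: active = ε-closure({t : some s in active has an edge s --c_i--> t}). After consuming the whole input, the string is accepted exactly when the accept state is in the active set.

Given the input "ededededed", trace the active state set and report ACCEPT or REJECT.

initial (ε-close {0}): {0,2}
'e' @ 1: {3,4}
'd' @ 2: {1,2,5}  [accepting]
'e' @ 3: {3,4}
'd' @ 4: {1,2,5}  [accepting]
'e' @ 5: {3,4}
'd' @ 6: {1,2,5}  [accepting]
'e' @ 7: {3,4}
'd' @ 8: {1,2,5}  [accepting]
'e' @ 9: {3,4}
'd' @ 10: {1,2,5}  [accepting]
final: {1,2,5}; accept 1 in set

Answer: ACCEPT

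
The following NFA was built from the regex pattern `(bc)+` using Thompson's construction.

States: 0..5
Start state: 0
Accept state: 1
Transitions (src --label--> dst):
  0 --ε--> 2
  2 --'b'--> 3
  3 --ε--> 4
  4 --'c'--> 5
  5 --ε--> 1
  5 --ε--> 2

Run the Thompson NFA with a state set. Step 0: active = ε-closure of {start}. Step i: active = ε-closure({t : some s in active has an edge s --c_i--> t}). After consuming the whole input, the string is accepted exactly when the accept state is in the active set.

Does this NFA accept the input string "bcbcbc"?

Answer: ACCEPT

Steps:
initial (ε-close {0}): {0,2}
'b' @ 1: {3,4}
'c' @ 2: {1,2,5}  ✓accept
'b' @ 3: {3,4}
'c' @ 4: {1,2,5}  ✓accept
'b' @ 5: {3,4}
'c' @ 6: {1,2,5}  ✓accept
end set {1,2,5} — state 1 in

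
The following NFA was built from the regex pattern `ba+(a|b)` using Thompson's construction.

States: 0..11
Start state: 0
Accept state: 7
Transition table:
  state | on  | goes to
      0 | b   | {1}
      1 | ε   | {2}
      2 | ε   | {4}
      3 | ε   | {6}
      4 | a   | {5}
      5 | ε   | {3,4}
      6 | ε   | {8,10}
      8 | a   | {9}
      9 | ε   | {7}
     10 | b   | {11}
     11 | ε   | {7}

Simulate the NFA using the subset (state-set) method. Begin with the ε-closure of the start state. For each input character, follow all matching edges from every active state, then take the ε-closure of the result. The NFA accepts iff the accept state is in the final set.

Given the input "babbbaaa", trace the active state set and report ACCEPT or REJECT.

start: ε-closure({0}) = {0}
'b' @ 1: {1,2,4}
'a' @ 2: {3,4,5,6,8,10}
'b' @ 3: {7,11}  ✓accept
'b' @ 4: {}  — dead — no transitions
rest 'baaa' ignored (set empty)
after full input: {}  (accept=7 not in)

Answer: REJECT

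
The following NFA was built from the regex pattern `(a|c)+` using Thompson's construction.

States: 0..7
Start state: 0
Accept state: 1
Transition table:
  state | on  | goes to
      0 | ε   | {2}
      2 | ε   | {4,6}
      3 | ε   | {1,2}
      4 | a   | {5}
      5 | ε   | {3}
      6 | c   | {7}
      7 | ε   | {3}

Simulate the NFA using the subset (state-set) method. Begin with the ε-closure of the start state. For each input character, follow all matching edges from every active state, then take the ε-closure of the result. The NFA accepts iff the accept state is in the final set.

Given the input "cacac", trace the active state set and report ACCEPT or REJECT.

Answer: ACCEPT

Steps:
initial (ε-close {0}): {0,2,4,6}
'c' @ 1: {1,2,3,4,6,7}  (accept∈set)
'a' @ 2: {1,2,3,4,5,6}  (accept∈set)
'c' @ 3: {1,2,3,4,6,7}  (accept∈set)
'a' @ 4: {1,2,3,4,5,6}  (accept∈set)
'c' @ 5: {1,2,3,4,6,7}  (accept∈set)
final: {1,2,3,4,6,7}; accept 1 in set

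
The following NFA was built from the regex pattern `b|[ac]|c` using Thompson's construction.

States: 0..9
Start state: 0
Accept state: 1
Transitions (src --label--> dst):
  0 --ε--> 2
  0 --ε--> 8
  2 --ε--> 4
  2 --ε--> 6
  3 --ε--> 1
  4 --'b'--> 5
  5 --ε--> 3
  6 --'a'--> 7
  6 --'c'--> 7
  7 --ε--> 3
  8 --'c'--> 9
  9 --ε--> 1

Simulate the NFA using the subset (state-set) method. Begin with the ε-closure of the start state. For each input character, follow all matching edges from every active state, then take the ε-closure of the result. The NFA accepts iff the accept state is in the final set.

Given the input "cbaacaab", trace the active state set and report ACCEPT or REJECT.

Answer: REJECT

Trace:
initial (ε-close {0}): {0,2,4,6,8}
'c' @ 1: {1,3,7,9}  [accepting]
'b' @ 2: {}  — dead — no transitions
rest 'aacaab' ignored (set empty)
final: {}; accept 1 not in set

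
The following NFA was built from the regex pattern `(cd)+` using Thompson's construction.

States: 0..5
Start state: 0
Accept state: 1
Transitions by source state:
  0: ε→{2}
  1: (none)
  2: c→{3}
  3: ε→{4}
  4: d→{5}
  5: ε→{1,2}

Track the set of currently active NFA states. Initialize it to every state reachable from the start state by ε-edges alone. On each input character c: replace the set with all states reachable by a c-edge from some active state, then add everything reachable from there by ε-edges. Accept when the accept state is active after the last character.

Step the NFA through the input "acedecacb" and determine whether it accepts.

Answer: REJECT

Steps:
start: ε-closure({0}) = {0,2}
'a' @ 1: {}  — dead — no transitions
rest 'cedecacb' ignored (set empty)
after full input: {}  (accept=1 not in)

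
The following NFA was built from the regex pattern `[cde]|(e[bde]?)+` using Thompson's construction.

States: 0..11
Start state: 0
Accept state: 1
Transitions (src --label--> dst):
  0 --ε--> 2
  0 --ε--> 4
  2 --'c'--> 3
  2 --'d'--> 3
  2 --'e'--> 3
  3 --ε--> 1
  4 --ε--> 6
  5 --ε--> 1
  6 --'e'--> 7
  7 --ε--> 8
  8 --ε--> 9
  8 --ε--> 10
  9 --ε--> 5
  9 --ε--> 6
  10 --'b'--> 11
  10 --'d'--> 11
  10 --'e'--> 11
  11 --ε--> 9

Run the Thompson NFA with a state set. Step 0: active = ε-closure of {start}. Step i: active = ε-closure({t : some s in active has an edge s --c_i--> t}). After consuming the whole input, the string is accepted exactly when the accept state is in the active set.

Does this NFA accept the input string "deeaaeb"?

Answer: REJECT

Steps:
initial (ε-close {0}): {0,2,4,6}
'd' @ 1: {1,3}  [accepting]
'e' @ 2: {}  — no active states
rest 'eaaeb' ignored (set empty)
final: {}; accept 1 not in set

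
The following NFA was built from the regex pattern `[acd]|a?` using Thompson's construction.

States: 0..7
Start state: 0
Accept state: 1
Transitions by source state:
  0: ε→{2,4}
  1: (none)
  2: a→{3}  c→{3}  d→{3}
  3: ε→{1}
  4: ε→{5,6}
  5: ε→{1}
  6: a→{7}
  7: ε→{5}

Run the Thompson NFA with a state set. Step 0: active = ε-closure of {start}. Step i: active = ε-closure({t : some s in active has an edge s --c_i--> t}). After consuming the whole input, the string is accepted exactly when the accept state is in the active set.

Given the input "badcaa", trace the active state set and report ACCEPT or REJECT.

start: ε-closure({0}) = {0,1,2,4,5,6}
'b' @ 1: {}  — no active states
rest 'adcaa' ignored (set empty)
after full input: {}  (accept=1 not in)

Answer: REJECT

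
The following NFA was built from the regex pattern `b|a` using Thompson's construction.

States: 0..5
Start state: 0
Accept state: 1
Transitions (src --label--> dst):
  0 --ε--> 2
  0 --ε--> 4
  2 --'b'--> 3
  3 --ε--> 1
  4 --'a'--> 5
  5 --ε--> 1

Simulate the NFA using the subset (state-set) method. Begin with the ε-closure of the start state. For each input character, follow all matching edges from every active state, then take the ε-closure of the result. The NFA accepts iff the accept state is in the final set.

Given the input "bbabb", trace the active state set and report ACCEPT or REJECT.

Answer: REJECT

Steps:
start: ε-closure({0}) = {0,2,4}
'b' @ 1: {1,3}  (accept∈set)
'b' @ 2: {}  — state set empty
rest 'abb' ignored (set empty)
final: {}; accept 1 not in set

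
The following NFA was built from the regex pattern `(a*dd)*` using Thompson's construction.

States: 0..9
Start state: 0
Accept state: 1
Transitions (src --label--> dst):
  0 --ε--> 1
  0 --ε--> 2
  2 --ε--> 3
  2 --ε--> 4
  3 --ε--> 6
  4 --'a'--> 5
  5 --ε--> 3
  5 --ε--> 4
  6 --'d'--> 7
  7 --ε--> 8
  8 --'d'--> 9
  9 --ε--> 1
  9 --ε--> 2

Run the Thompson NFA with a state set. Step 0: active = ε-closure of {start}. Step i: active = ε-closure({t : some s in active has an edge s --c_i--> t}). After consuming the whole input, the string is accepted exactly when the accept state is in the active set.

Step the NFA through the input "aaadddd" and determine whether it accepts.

start: ε-closure({0}) = {0,1,2,3,4,6}
'a' @ 1: {3,4,5,6}
'a' @ 2: {3,4,5,6}
'a' @ 3: {3,4,5,6}
'd' @ 4: {7,8}
'd' @ 5: {1,2,3,4,6,9}  (accept∈set)
'd' @ 6: {7,8}
'd' @ 7: {1,2,3,4,6,9}  (accept∈set)
after full input: {1,2,3,4,6,9}  (accept=1 in)

Answer: ACCEPT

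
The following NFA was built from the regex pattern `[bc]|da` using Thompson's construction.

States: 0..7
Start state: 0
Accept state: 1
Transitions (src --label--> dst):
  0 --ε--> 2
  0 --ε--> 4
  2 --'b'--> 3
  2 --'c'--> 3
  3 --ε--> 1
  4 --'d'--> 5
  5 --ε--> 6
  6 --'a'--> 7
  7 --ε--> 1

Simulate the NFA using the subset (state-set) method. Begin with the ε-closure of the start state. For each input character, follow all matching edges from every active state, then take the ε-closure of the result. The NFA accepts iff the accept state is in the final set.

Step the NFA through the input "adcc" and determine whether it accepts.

start: ε-closure({0}) = {0,2,4}
'a' @ 1: {}  — state set empty
rest 'dcc' ignored (set empty)
final: {}; accept 1 not in set

Answer: REJECT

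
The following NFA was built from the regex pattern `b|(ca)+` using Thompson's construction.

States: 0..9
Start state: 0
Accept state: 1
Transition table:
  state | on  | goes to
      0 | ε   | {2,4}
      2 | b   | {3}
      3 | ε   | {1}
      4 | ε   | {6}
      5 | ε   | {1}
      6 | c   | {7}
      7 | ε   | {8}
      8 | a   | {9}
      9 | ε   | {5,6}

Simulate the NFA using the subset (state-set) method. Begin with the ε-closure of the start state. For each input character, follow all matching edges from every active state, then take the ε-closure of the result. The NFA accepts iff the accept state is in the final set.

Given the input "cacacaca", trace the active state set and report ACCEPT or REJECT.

Answer: ACCEPT

Steps:
S₀ = ε-closure({0}) = {0,2,4,6}
'c' @ 1: {7,8}
'a' @ 2: {1,5,6,9}  [accepting]
'c' @ 3: {7,8}
'a' @ 4: {1,5,6,9}  [accepting]
'c' @ 5: {7,8}
'a' @ 6: {1,5,6,9}  [accepting]
'c' @ 7: {7,8}
'a' @ 8: {1,5,6,9}  [accepting]
end set {1,5,6,9} — state 1 in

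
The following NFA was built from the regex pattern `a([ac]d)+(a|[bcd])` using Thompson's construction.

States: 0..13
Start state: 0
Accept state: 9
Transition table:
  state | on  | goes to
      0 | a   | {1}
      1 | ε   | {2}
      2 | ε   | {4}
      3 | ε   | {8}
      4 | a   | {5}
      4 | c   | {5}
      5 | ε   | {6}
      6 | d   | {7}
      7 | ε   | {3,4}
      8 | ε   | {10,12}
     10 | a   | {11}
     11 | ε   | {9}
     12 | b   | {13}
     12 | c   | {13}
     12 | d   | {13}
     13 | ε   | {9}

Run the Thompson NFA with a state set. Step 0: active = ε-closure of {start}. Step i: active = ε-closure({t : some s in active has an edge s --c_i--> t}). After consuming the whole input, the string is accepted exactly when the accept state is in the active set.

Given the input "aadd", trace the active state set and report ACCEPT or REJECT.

Answer: ACCEPT

Steps:
start: ε-closure({0}) = {0}
'a' @ 1: {1,2,4}
'a' @ 2: {5,6}
'd' @ 3: {3,4,7,8,10,12}
'd' @ 4: {9,13}  ✓accept
final: {9,13}; accept 9 in set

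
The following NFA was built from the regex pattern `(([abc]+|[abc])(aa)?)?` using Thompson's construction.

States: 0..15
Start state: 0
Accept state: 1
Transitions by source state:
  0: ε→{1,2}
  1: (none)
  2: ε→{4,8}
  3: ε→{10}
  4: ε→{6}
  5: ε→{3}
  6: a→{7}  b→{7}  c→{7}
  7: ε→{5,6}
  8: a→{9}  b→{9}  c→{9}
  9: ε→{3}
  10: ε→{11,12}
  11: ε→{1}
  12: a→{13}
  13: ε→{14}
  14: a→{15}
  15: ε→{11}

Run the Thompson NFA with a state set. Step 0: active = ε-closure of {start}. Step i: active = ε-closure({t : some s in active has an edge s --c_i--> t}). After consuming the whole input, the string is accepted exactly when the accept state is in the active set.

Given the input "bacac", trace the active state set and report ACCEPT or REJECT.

initial (ε-close {0}): {0,1,2,4,6,8}
'b' @ 1: {1,3,5,6,7,9,10,11,12}  (accept∈set)
'a' @ 2: {1,3,5,6,7,10,11,12,13,14}  (accept∈set)
'c' @ 3: {1,3,5,6,7,10,11,12}  (accept∈set)
'a' @ 4: {1,3,5,6,7,10,11,12,13,14}  (accept∈set)
'c' @ 5: {1,3,5,6,7,10,11,12}  (accept∈set)
end set {1,3,5,6,7,10,11,12} — state 1 in

Answer: ACCEPT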